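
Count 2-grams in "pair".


Word: "pair" (length 4)
Number of 2-grams = length - 2 + 1 = 4 - 2 + 1
= 3


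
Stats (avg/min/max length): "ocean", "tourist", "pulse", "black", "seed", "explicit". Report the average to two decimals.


Lengths: "ocean"=5, "tourist"=7, "pulse"=5, "black"=5, "seed"=4, "explicit"=8
Sum = 34, Count = 6
Average = 34/6 = 5.67
= avg=5.67, min=4, max=8


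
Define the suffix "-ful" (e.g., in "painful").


Suffix: -ful
Example: painful = pain + -ful
Meaning = full of


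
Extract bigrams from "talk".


Word: "talk" (length 4)
Number of bigrams = 4 - 2 + 1 = 3
  Position 0: "ta"
  Position 1: "al"
  Position 2: "lk"
Bigrams = "ta", "al", "lk"


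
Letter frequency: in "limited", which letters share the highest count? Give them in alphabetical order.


Word: "limited"
Letter counts:
  'd': 1
  'e': 1
  'i': 2
  'l': 1
  'm': 1
  't': 1
Maximum count = 2
Most frequent = 'i' (2 times each)


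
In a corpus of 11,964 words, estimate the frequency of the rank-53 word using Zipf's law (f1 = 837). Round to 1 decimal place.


Zipf's law: f(r) = f(1) / r
f(1) = 837
f(53) = 837 / 53
= 15.8 occurrences


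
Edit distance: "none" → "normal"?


Word 1: "none" (length 4)
Word 2: "normal" (length 6)
One optimal edit sequence (insert/delete/substitute each cost 1):
  1. keep 'n'
  2. keep 'o'
  3. insert 'r'  (+1)
  4. insert 'm'  (+1)
  5. substitute 'n' -> 'a'  (+1)
  6. substitute 'e' -> 'l'  (+1)
Total edit operations: 4
Edit distance = 4


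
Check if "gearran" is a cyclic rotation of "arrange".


Word: "arrange", Candidate: "gearran"
Method: check if candidate is substring of word+word
"arrangearrange" contains "gearran"? Yes
Is rotation = Yes


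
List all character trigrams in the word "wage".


Word: "wage" (length 4)
Number of trigrams = 4 - 3 + 1 = 2
  Position 0: "wag"
  Position 1: "age"
Trigrams = "wag", "age"


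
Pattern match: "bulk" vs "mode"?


Pattern of "bulk": [0, 1, 2, 3]
Pattern of "mode": [0, 1, 2, 3]
Patterns match
Same pattern = Yes


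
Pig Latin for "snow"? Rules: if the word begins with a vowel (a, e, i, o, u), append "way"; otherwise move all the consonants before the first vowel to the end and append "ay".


Word: "snow"
Starts with consonant(s) → move to end, add 'ay'
Consonant cluster: "sn"
Pig Latin = "owsnay"


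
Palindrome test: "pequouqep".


Word: "pequouqep"
Reversed: "pequouqep"
Forward == Backward? pequouqep == pequouqep
Palindrome = Yes


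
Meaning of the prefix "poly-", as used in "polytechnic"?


Prefix: poly-
As in: polytechnic -> poly- + technic
Meaning = many


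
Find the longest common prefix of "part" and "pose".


Word 1: "part"
Word 2: "pose"
Comparing from start:
  Pos 0: 'p' == 'p'
  Pos 1: 'a' != 'o' (stop)
LCP = "p" (length 1)


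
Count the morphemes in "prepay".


Word: "prepay"
Morphemes: pre- + pay
Each morpheme carries meaning
= 2 morphemes


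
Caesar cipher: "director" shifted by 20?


Word: "director"
Shift: 20
Each letter → (letter + shift) mod 26:
  'd' (3) + 20 = 23 → 'x'
  'i' (8) + 20 = 2 → 'c'
  'r' (17) + 20 = 11 → 'l'
  'e' (4) + 20 = 24 → 'y'
  'c' (2) + 20 = 22 → 'w'
  't' (19) + 20 = 13 → 'n'
  'o' (14) + 20 = 8 → 'i'
  'r' (17) + 20 = 11 → 'l'
Result = "xclywnil"


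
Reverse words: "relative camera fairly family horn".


Original: "relative camera fairly family horn"
Words (1..n): relative | camera | fairly | family | horn
Reversed (n..1): horn | family | fairly | camera | relative
Result = "horn family fairly camera relative"


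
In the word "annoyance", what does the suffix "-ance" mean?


Suffix: -ance
Example: annoyance (annoy + -ance)
Meaning = state of


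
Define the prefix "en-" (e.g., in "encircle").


Prefix: en-
Example: encircle (en- + circle)
Meaning = cause to / put into


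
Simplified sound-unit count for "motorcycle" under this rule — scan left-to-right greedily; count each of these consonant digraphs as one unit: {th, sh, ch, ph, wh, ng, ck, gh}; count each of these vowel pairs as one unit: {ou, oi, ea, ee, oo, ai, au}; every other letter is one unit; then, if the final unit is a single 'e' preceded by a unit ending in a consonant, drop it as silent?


Word: "motorcycle" (10 letters)
Left-to-right scan:
  1. 'm' (letter)
  2. 'o' (letter)
  3. 't' (letter)
  4. 'o' (letter)
  5. 'r' (letter)
  6. 'c' (letter)
  7. 'y' (letter)
  8. 'c' (letter)
  9. 'l' (letter)
  10. 'e' (letter)
Units from scan: 10
Final unit is 'e' after a consonant -> drop as silent (-1)
Sound units = 9 units


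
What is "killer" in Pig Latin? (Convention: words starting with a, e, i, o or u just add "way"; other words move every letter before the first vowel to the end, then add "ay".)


Word: "killer"
Starts with consonant(s) → move to end, add 'ay'
Consonant cluster: "k"
Pig Latin = "illerkay"


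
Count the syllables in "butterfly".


Word: "butterfly"
Syllable breakdown: but / ter / fly
Counting: 3 parts
= 3 syllables


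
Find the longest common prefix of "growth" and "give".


Word 1: "growth"
Word 2: "give"
Comparing from start:
  Pos 0: 'g' == 'g'
  Pos 1: 'r' != 'i' (stop)
LCP = "g" (length 1)


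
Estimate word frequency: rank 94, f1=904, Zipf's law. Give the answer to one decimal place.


Zipf's law: f(r) = f(1) / r
f(1) = 904
f(94) = 904 / 94
= 9.6 occurrences


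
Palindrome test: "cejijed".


Word: "cejijed"
Reversed: "dejijec"
Forward == Backward? cejijed != dejijec
Palindrome = No


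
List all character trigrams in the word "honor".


Word: "honor" (length 5)
Number of trigrams = 5 - 3 + 1 = 3
  Position 0: "hon"
  Position 1: "ono"
  Position 2: "nor"
Trigrams = "hon", "ono", "nor"


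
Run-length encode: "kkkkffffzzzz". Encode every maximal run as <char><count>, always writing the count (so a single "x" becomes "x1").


String: "kkkkffffzzzz"
Scanning for consecutive runs:
  'k' x 4
  'f' x 4
  'z' x 4
RLE = "k4f4z4"


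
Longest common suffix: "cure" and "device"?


Word 1: "cure"
Word 2: "device"
Comparing from end:
  Pos -1: 'e' == 'e'
  Pos -2: 'r' != 'c' (stop)
LCS = "e" (length 1)


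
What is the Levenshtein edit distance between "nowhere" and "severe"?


Word 1: "nowhere" (length 7)
Word 2: "severe" (length 6)
One optimal edit sequence (insert/delete/substitute each cost 1):
  1. delete 'n'  (+1)
  2. substitute 'o' -> 's'  (+1)
  3. substitute 'w' -> 'e'  (+1)
  4. substitute 'h' -> 'v'  (+1)
  5. keep 'e'
  6. keep 'r'
  7. keep 'e'
Total edit operations: 4
Edit distance = 4


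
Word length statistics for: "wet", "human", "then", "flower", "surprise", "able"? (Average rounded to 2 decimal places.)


Lengths: "wet"=3, "human"=5, "then"=4, "flower"=6, "surprise"=8, "able"=4
Sum = 30, Count = 6
Average = 30/6 = 5.00
= avg=5.00, min=3, max=8


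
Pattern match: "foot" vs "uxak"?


Pattern of "foot": [0, 1, 1, 2]
Pattern of "uxak": [0, 1, 2, 3]
Patterns do not match
Same pattern = No


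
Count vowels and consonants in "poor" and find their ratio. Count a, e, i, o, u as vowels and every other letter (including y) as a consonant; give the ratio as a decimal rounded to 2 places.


Word: "poor"
Vowels (a,e,i,o,u): 2
Consonants: 2
Ratio = 2/2
= 1.00


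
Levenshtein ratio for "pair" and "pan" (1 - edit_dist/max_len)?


Word 1: "pair" (length 4)
Word 2: "pan" (length 3)
One optimal edit sequence:
  1. keep 'p'
  2. keep 'a'
  3. delete 'i'  (+1)
  4. substitute 'r' -> 'n'  (+1)
Edit distance = 2
Max length = max(4, 3) = 4
Similarity = 1 - 2/4
= 0.5000


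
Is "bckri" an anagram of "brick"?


Word 1: "brick" → sorted: bcikr
Word 2: "bckri" → sorted: bcikr
Same letters? bcikr == bcikr
Anagram = Yes


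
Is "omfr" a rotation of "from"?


Word: "from", Candidate: "omfr"
Method: check if candidate is substring of word+word
"fromfrom" contains "omfr"? Yes
Is rotation = Yes


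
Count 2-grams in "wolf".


Word: "wolf" (length 4)
Number of 2-grams = length - 2 + 1 = 4 - 2 + 1
= 3


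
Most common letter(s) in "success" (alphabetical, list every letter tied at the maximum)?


Word: "success"
Letter counts:
  'c': 2
  'e': 1
  's': 3
  'u': 1
Maximum count = 3
Most frequent = 's' (3 times each)


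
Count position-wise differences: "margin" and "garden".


Comparing character by character (same length = 6):
  Pos 0: 'm' vs 'g' !=
  Pos 1: 'a' vs 'a' =
  Pos 2: 'r' vs 'r' =
  Pos 3: 'g' vs 'd' !=
  Pos 4: 'i' vs 'e' !=
  Pos 5: 'n' vs 'n' =
Hamming distance = 3


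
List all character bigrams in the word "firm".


Word: "firm" (length 4)
Number of bigrams = 4 - 2 + 1 = 3
  Position 0: "fi"
  Position 1: "ir"
  Position 2: "rm"
Bigrams = "fi", "ir", "rm"


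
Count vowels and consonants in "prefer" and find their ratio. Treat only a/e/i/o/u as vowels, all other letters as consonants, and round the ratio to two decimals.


Word: "prefer"
Vowels (a,e,i,o,u): 2
Consonants: 4
Ratio = 2/4
= 0.50


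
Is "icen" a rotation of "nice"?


Word: "nice", Candidate: "icen"
Method: check if candidate is substring of word+word
"nicenice" contains "icen"? Yes
Is rotation = Yes


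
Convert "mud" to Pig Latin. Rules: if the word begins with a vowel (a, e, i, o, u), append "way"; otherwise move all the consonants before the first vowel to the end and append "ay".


Word: "mud"
Starts with consonant(s) → move to end, add 'ay'
Consonant cluster: "m"
Pig Latin = "udmay"


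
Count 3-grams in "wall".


Word: "wall" (length 4)
Number of 3-grams = length - 3 + 1 = 4 - 3 + 1
= 2


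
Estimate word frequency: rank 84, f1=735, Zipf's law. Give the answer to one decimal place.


Zipf's law: f(r) = f(1) / r
f(1) = 735
f(84) = 735 / 84
= 8.8 occurrences


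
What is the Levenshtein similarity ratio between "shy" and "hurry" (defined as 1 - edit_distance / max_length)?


Word 1: "shy" (length 3)
Word 2: "hurry" (length 5)
One optimal edit sequence:
  1. insert 'h'  (+1)
  2. insert 'u'  (+1)
  3. substitute 's' -> 'r'  (+1)
  4. substitute 'h' -> 'r'  (+1)
  5. keep 'y'
Edit distance = 4
Max length = max(3, 5) = 5
Similarity = 1 - 4/5
= 0.2000


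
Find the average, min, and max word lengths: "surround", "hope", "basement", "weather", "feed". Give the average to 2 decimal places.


Lengths: "surround"=8, "hope"=4, "basement"=8, "weather"=7, "feed"=4
Sum = 31, Count = 5
Average = 31/5 = 6.20
= avg=6.20, min=4, max=8


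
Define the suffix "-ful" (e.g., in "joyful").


Suffix: -ful
Example: joyful (joy + -ful)
Meaning = full of


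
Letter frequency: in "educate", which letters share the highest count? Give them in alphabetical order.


Word: "educate"
Letter counts:
  'a': 1
  'c': 1
  'd': 1
  'e': 2
  't': 1
  'u': 1
Maximum count = 2
Most frequent = 'e' (2 times each)


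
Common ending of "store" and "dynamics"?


Word 1: "store"
Word 2: "dynamics"
Comparing from end:
  Pos -1: 'e' != 's' (stop)
LCS = "" (length 0)


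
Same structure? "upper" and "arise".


Pattern of "upper": [0, 1, 1, 2, 3]
Pattern of "arise": [0, 1, 2, 3, 4]
Patterns do not match
Same pattern = No


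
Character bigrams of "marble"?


Word: "marble" (length 6)
Number of bigrams = 6 - 2 + 1 = 5
  Position 0: "ma"
  Position 1: "ar"
  Position 2: "rb"
  Position 3: "bl"
  Position 4: "le"
Bigrams = "ma", "ar", "rb", "bl", "le"


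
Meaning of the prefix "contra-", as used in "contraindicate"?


Prefix: contra-
As in: contraindicate -> contra- + indicate
Meaning = against


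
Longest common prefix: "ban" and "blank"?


Word 1: "ban"
Word 2: "blank"
Comparing from start:
  Pos 0: 'b' == 'b'
  Pos 1: 'a' != 'l' (stop)
LCP = "b" (length 1)


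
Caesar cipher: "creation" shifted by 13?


Word: "creation"
Shift: 13
Each letter → (letter + shift) mod 26:
  'c' (2) + 13 = 15 → 'p'
  'r' (17) + 13 = 4 → 'e'
  'e' (4) + 13 = 17 → 'r'
  'a' (0) + 13 = 13 → 'n'
  't' (19) + 13 = 6 → 'g'
  'i' (8) + 13 = 21 → 'v'
  'o' (14) + 13 = 1 → 'b'
  'n' (13) + 13 = 0 → 'a'
Result = "perngvba"


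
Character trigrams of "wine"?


Word: "wine" (length 4)
Number of trigrams = 4 - 3 + 1 = 2
  Position 0: "win"
  Position 1: "ine"
Trigrams = "win", "ine"


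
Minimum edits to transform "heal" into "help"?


Word 1: "heal" (length 4)
Word 2: "help" (length 4)
One optimal edit sequence (insert/delete/substitute each cost 1):
  1. keep 'h'
  2. keep 'e'
  3. substitute 'a' -> 'l'  (+1)
  4. substitute 'l' -> 'p'  (+1)
Total edit operations: 2
Edit distance = 2


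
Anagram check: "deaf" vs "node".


Word 1: "deaf" → sorted: adef
Word 2: "node" → sorted: deno
Same letters? adef != deno
Anagram = No


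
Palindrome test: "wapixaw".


Word: "wapixaw"
Reversed: "waxipaw"
Forward == Backward? wapixaw != waxipaw
Palindrome = No


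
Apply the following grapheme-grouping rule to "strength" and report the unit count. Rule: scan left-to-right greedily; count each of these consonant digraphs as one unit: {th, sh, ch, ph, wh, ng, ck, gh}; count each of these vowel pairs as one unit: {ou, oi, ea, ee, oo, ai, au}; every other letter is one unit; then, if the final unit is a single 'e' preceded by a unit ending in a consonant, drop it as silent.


Word: "strength" (8 letters)
Left-to-right scan:
  (1) 's' (letter)
  (2) 't' (letter)
  (3) 'r' (letter)
  (4) 'e' (letter)
  (5) 'ng' (digraph)
  (6) 'th' (digraph)
Units from scan: 6
Sound units = 6 units


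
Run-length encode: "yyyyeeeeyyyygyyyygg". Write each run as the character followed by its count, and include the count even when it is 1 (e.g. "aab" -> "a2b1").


String: "yyyyeeeeyyyygyyyygg"
Scanning for consecutive runs:
  'y' x 4
  'e' x 4
  'y' x 4
  'g' x 1
  'y' x 4
  'g' x 2
RLE = "y4e4y4g1y4g2"


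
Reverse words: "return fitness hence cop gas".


Original: "return fitness hence cop gas"
Words (1..n): return | fitness | hence | cop | gas
Reversed (n..1): gas | cop | hence | fitness | return
Result = "gas cop hence fitness return"


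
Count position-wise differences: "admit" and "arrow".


Comparing character by character (same length = 5):
  Pos 0: 'a' vs 'a' =
  Pos 1: 'd' vs 'r' !=
  Pos 2: 'm' vs 'r' !=
  Pos 3: 'i' vs 'o' !=
  Pos 4: 't' vs 'w' !=
Hamming distance = 4


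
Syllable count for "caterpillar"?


Word: "caterpillar"
Syllable breakdown: cat / er / pil / lar
Counting: 4 parts
= 4 syllables


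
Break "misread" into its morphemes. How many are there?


Word: "misread"
Morphemes: mis- | read
Each morpheme carries meaning
= 2 morphemes


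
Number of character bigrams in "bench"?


Word: "bench" (length 5)
Number of 2-grams = length - 2 + 1 = 5 - 2 + 1
= 4


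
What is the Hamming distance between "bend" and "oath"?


Comparing character by character (same length = 4):
  Pos 0: 'b' vs 'o' !=
  Pos 1: 'e' vs 'a' !=
  Pos 2: 'n' vs 't' !=
  Pos 3: 'd' vs 'h' !=
Hamming distance = 4


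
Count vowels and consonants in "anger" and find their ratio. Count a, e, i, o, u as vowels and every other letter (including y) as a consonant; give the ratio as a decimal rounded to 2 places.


Word: "anger"
Vowels (a,e,i,o,u): 2
Consonants: 3
Ratio = 2/3
= 0.67


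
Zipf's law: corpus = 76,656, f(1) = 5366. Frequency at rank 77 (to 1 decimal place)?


Zipf's law: f(r) = f(1) / r
f(1) = 5366
f(77) = 5366 / 77
= 69.7 occurrences


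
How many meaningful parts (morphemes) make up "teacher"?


Word: "teacher"
Morphemes: teach / -er
Each morpheme carries meaning
= 2 morphemes


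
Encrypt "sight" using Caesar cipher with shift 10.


Word: "sight"
Shift: 10
Each letter → (letter + shift) mod 26:
  's' (18) + 10 = 2 → 'c'
  'i' (8) + 10 = 18 → 's'
  'g' (6) + 10 = 16 → 'q'
  'h' (7) + 10 = 17 → 'r'
  't' (19) + 10 = 3 → 'd'
Result = "csqrd"


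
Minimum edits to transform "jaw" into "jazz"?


Word 1: "jaw" (length 3)
Word 2: "jazz" (length 4)
One optimal edit sequence (insert/delete/substitute each cost 1):
  1. keep 'j'
  2. keep 'a'
  3. insert 'z'  (+1)
  4. substitute 'w' -> 'z'  (+1)
Total edit operations: 2
Edit distance = 2


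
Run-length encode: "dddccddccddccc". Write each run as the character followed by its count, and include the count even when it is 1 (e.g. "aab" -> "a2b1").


String: "dddccddccddccc"
Scanning for consecutive runs:
  'd' x 3
  'c' x 2
  'd' x 2
  'c' x 2
  'd' x 2
  'c' x 3
RLE = "d3c2d2c2d2c3"


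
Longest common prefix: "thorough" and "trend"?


Word 1: "thorough"
Word 2: "trend"
Comparing from start:
  Pos 0: 't' == 't'
  Pos 1: 'h' != 'r' (stop)
LCP = "t" (length 1)


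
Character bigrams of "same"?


Word: "same" (length 4)
Number of bigrams = 4 - 2 + 1 = 3
  Position 0: "sa"
  Position 1: "am"
  Position 2: "me"
Bigrams = "sa", "am", "me"


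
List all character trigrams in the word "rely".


Word: "rely" (length 4)
Number of trigrams = 4 - 3 + 1 = 2
  Position 0: "rel"
  Position 1: "ely"
Trigrams = "rel", "ely"


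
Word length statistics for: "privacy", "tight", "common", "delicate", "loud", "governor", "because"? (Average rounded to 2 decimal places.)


Lengths: "privacy"=7, "tight"=5, "common"=6, "delicate"=8, "loud"=4, "governor"=8, "because"=7
Sum = 45, Count = 7
Average = 45/7 = 6.43
= avg=6.43, min=4, max=8


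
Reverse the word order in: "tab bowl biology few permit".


Original: "tab bowl biology few permit"
Words (1..n): tab | bowl | biology | few | permit
Reversed (n..1): permit | few | biology | bowl | tab
Result = "permit few biology bowl tab"


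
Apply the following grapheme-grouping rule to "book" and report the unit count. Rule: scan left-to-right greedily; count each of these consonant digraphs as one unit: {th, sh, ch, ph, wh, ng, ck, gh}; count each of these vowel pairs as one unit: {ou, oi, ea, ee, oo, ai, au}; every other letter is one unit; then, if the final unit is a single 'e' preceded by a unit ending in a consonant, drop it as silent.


Word: "book" (4 letters)
Left-to-right scan:
  [1] 'b' (letter)
  [2] 'oo' (vowel-pair)
  [3] 'k' (letter)
Units from scan: 3
Sound units = 3 units


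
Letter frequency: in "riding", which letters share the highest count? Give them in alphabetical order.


Word: "riding"
Letter counts:
  'd': 1
  'g': 1
  'i': 2
  'n': 1
  'r': 1
Maximum count = 2
Most frequent = 'i' (2 times each)


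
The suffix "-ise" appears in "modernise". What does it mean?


Suffix: -ise
Example: modernise = modern + -ise
Meaning = to make


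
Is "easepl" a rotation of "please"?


Word: "please", Candidate: "easepl"
Method: check if candidate is substring of word+word
"pleaseplease" contains "easepl"? Yes
Is rotation = Yes


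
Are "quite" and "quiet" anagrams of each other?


Word 1: "quite" → sorted: eiqtu
Word 2: "quiet" → sorted: eiqtu
Same letters? eiqtu == eiqtu
Anagram = Yes


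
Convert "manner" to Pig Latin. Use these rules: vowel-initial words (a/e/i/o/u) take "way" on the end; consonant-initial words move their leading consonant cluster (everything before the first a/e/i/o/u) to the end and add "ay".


Word: "manner"
Starts with consonant(s) → move to end, add 'ay'
Consonant cluster: "m"
Pig Latin = "annermay"


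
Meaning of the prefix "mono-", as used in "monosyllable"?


Prefix: mono-
Example: monosyllable (mono- + syllable)
Meaning = one


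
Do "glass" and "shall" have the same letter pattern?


Pattern of "glass": [0, 1, 2, 3, 3]
Pattern of "shall": [0, 1, 2, 3, 3]
Patterns match
Same pattern = Yes


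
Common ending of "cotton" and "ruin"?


Word 1: "cotton"
Word 2: "ruin"
Comparing from end:
  Pos -1: 'n' == 'n'
  Pos -2: 'o' != 'i' (stop)
LCS = "n" (length 1)


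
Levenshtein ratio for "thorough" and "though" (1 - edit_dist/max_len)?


Word 1: "thorough" (length 8)
Word 2: "though" (length 6)
One optimal edit sequence:
  1. keep 't'
  2. keep 'h'
  3. delete 'o'  (+1)
  4. delete 'r'  (+1)
  5. keep 'o'
  6. keep 'u'
  7. keep 'g'
  8. keep 'h'
Edit distance = 2
Max length = max(8, 6) = 8
Similarity = 1 - 2/8
= 0.7500


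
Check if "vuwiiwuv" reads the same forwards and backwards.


Word: "vuwiiwuv"
Reversed: "vuwiiwuv"
Forward == Backward? vuwiiwuv == vuwiiwuv
Palindrome = Yes


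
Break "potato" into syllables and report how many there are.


Word: "potato"
Syllable breakdown: po | ta | to
Counting: 3 parts
= 3 syllables


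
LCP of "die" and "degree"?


Word 1: "die"
Word 2: "degree"
Comparing from start:
  Pos 0: 'd' == 'd'
  Pos 1: 'i' != 'e' (stop)
LCP = "d" (length 1)


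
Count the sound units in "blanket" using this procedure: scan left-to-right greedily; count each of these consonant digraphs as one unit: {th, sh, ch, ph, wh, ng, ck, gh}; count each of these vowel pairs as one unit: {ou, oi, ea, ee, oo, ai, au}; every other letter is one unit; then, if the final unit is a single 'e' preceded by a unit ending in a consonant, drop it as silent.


Word: "blanket" (7 letters)
Left-to-right scan:
  [1] 'b' (letter)
  [2] 'l' (letter)
  [3] 'a' (letter)
  [4] 'n' (letter)
  [5] 'k' (letter)
  [6] 'e' (letter)
  [7] 't' (letter)
Units from scan: 7
Sound units = 7 units


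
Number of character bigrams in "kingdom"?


Word: "kingdom" (length 7)
Number of 2-grams = length - 2 + 1 = 7 - 2 + 1
= 6


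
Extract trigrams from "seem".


Word: "seem" (length 4)
Number of trigrams = 4 - 3 + 1 = 2
  Position 0: "see"
  Position 1: "eem"
Trigrams = "see", "eem"


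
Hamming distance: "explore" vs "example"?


Comparing character by character (same length = 7):
  Pos 0: 'e' vs 'e' =
  Pos 1: 'x' vs 'x' =
  Pos 2: 'p' vs 'a' !=
  Pos 3: 'l' vs 'm' !=
  Pos 4: 'o' vs 'p' !=
  Pos 5: 'r' vs 'l' !=
  Pos 6: 'e' vs 'e' =
Hamming distance = 4


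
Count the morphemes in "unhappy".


Word: "unhappy"
Morphemes: un- + happy
Each morpheme carries meaning
= 2 morphemes


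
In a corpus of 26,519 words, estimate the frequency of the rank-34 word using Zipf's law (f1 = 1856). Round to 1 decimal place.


Zipf's law: f(r) = f(1) / r
f(1) = 1856
f(34) = 1856 / 34
= 54.6 occurrences


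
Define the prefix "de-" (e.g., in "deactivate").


Prefix: de-
Example: deactivate (de- + activate)
Meaning = remove / reverse


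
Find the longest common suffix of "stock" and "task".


Word 1: "stock"
Word 2: "task"
Comparing from end:
  Pos -1: 'k' == 'k'
  Pos -2: 'c' != 's' (stop)
LCS = "k" (length 1)


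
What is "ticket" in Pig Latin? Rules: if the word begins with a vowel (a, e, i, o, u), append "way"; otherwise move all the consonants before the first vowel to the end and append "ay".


Word: "ticket"
Starts with consonant(s) → move to end, add 'ay'
Consonant cluster: "t"
Pig Latin = "ickettay"


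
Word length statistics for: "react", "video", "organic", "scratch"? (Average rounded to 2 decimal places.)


Lengths: "react"=5, "video"=5, "organic"=7, "scratch"=7
Sum = 24, Count = 4
Average = 24/4 = 6.00
= avg=6.00, min=5, max=7


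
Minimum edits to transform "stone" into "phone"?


Word 1: "stone" (length 5)
Word 2: "phone" (length 5)
One optimal edit sequence (insert/delete/substitute each cost 1):
  1. substitute 's' -> 'p'  (+1)
  2. substitute 't' -> 'h'  (+1)
  3. keep 'o'
  4. keep 'n'
  5. keep 'e'
Total edit operations: 2
Edit distance = 2


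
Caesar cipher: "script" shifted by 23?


Word: "script"
Shift: 23
Each letter → (letter + shift) mod 26:
  's' (18) + 23 = 15 → 'p'
  'c' (2) + 23 = 25 → 'z'
  'r' (17) + 23 = 14 → 'o'
  'i' (8) + 23 = 5 → 'f'
  'p' (15) + 23 = 12 → 'm'
  't' (19) + 23 = 16 → 'q'
Result = "pzofmq"


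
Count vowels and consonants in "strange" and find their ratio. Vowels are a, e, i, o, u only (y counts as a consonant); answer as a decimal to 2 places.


Word: "strange"
Vowels (a,e,i,o,u): 2
Consonants: 5
Ratio = 2/5
= 0.40


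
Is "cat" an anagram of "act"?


Word 1: "act" → sorted: act
Word 2: "cat" → sorted: act
Same letters? act == act
Anagram = Yes


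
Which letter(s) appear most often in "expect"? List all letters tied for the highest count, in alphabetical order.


Word: "expect"
Letter counts:
  'c': 1
  'e': 2
  'p': 1
  't': 1
  'x': 1
Maximum count = 2
Most frequent = 'e' (2 times each)


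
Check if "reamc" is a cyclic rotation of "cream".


Word: "cream", Candidate: "reamc"
Method: check if candidate is substring of word+word
"creamcream" contains "reamc"? Yes
Is rotation = Yes


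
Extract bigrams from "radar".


Word: "radar" (length 5)
Number of bigrams = 5 - 2 + 1 = 4
  Position 0: "ra"
  Position 1: "ad"
  Position 2: "da"
  Position 3: "ar"
Bigrams = "ra", "ad", "da", "ar"


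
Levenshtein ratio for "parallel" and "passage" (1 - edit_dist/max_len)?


Word 1: "parallel" (length 8)
Word 2: "passage" (length 7)
One optimal edit sequence:
  1. keep 'p'
  2. keep 'a'
  3. substitute 'r' -> 's'  (+1)
  4. substitute 'a' -> 's'  (+1)
  5. substitute 'l' -> 'a'  (+1)
  6. substitute 'l' -> 'g'  (+1)
  7. keep 'e'
  8. delete 'l'  (+1)
Edit distance = 5
Max length = max(8, 7) = 8
Similarity = 1 - 5/8
= 0.3750


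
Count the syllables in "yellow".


Word: "yellow"
Syllable breakdown: yel / low
Counting: 2 parts
= 2 syllables


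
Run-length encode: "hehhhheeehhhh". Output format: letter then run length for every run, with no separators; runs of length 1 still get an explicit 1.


String: "hehhhheeehhhh"
Scanning for consecutive runs:
  'h' x 1
  'e' x 1
  'h' x 4
  'e' x 3
  'h' x 4
RLE = "h1e1h4e3h4"


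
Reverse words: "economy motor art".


Original: "economy motor art"
Words (1..n): economy | motor | art
Reversed (n..1): art | motor | economy
Result = "art motor economy"


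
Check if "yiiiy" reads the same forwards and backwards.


Word: "yiiiy"
Reversed: "yiiiy"
Forward == Backward? yiiiy == yiiiy
Palindrome = Yes


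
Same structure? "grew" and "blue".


Pattern of "grew": [0, 1, 2, 3]
Pattern of "blue": [0, 1, 2, 3]
Patterns match
Same pattern = Yes


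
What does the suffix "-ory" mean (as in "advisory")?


Suffix: -ory
Example: advisory (advise + -ory, with a spelling change)
Meaning = relating to / place for


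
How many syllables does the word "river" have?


Word: "river"
Syllable breakdown: riv | er
Counting: 2 parts
= 2 syllables


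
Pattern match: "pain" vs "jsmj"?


Pattern of "pain": [0, 1, 2, 3]
Pattern of "jsmj": [0, 1, 2, 0]
Patterns do not match
Same pattern = No


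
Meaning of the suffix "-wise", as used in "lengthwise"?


Suffix: -wise
Example: lengthwise = length + -wise
Meaning = in the manner of


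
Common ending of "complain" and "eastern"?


Word 1: "complain"
Word 2: "eastern"
Comparing from end:
  Pos -1: 'n' == 'n'
  Pos -2: 'i' != 'r' (stop)
LCS = "n" (length 1)


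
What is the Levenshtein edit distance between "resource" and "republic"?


Word 1: "resource" (length 8)
Word 2: "republic" (length 8)
One optimal edit sequence (insert/delete/substitute each cost 1):
  1. keep 'r'
  2. keep 'e'
  3. substitute 's' -> 'p'  (+1)
  4. substitute 'o' -> 'u'  (+1)
  5. substitute 'u' -> 'b'  (+1)
  6. substitute 'r' -> 'l'  (+1)
  7. substitute 'c' -> 'i'  (+1)
  8. substitute 'e' -> 'c'  (+1)
Total edit operations: 6
Edit distance = 6


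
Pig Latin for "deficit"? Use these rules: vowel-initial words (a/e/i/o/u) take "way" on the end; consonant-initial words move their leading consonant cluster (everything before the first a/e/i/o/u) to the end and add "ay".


Word: "deficit"
Starts with consonant(s) → move to end, add 'ay'
Consonant cluster: "d"
Pig Latin = "eficitday"


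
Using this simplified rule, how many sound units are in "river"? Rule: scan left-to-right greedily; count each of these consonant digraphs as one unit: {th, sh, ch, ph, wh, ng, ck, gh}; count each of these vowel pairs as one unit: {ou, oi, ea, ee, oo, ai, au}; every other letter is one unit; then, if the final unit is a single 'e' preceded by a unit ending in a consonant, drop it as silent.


Word: "river" (5 letters)
Left-to-right scan:
  [1] 'r' (letter)
  [2] 'i' (letter)
  [3] 'v' (letter)
  [4] 'e' (letter)
  [5] 'r' (letter)
Units from scan: 5
Sound units = 5 units


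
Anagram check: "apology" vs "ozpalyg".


Word 1: "apology" → sorted: agloopy
Word 2: "ozpalyg" → sorted: aglopyz
Same letters? agloopy != aglopyz
Anagram = No


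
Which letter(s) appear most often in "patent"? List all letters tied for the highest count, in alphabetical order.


Word: "patent"
Letter counts:
  'a': 1
  'e': 1
  'n': 1
  'p': 1
  't': 2
Maximum count = 2
Most frequent = 't' (2 times each)


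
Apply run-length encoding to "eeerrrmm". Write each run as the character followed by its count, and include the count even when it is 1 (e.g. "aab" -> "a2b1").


String: "eeerrrmm"
Scanning for consecutive runs:
  'e' x 3
  'r' x 3
  'm' x 2
RLE = "e3r3m2"


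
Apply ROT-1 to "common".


Word: "common"
Shift: 1
Each letter → (letter + shift) mod 26:
  'c' (2) + 1 = 3 → 'd'
  'o' (14) + 1 = 15 → 'p'
  'm' (12) + 1 = 13 → 'n'
  'm' (12) + 1 = 13 → 'n'
  'o' (14) + 1 = 15 → 'p'
  'n' (13) + 1 = 14 → 'o'
Result = "dpnnpo"


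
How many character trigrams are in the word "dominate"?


Word: "dominate" (length 8)
Number of 3-grams = length - 3 + 1 = 8 - 3 + 1
= 6


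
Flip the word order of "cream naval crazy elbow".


Original: "cream naval crazy elbow"
Words (1..n): cream | naval | crazy | elbow
Reversed (n..1): elbow | crazy | naval | cream
Result = "elbow crazy naval cream"


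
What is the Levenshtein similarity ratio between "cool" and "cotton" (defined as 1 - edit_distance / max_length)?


Word 1: "cool" (length 4)
Word 2: "cotton" (length 6)
One optimal edit sequence:
  1. keep 'c'
  2. keep 'o'
  3. insert 't'  (+1)
  4. insert 't'  (+1)
  5. keep 'o'
  6. substitute 'l' -> 'n'  (+1)
Edit distance = 3
Max length = max(4, 6) = 6
Similarity = 1 - 3/6
= 0.5000


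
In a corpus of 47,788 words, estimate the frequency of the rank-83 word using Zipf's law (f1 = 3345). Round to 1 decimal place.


Zipf's law: f(r) = f(1) / r
f(1) = 3345
f(83) = 3345 / 83
= 40.3 occurrences


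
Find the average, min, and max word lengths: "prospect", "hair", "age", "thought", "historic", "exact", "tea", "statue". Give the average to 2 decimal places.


Lengths: "prospect"=8, "hair"=4, "age"=3, "thought"=7, "historic"=8, "exact"=5, "tea"=3, "statue"=6
Sum = 44, Count = 8
Average = 44/8 = 5.50
= avg=5.50, min=3, max=8


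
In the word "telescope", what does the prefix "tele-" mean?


Prefix: tele-
Example: telescope (tele- + scope)
Meaning = distant


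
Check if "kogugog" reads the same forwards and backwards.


Word: "kogugog"
Reversed: "gogugok"
Forward == Backward? kogugog != gogugok
Palindrome = No


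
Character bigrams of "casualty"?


Word: "casualty" (length 8)
Number of bigrams = 8 - 2 + 1 = 7
  Position 0: "ca"
  Position 1: "as"
  Position 2: "su"
  Position 3: "ua"
  Position 4: "al"
  Position 5: "lt"
  Position 6: "ty"
Bigrams = "ca", "as", "su", "ua", "al", "lt", "ty"


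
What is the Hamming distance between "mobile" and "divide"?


Comparing character by character (same length = 6):
  Pos 0: 'm' vs 'd' !=
  Pos 1: 'o' vs 'i' !=
  Pos 2: 'b' vs 'v' !=
  Pos 3: 'i' vs 'i' =
  Pos 4: 'l' vs 'd' !=
  Pos 5: 'e' vs 'e' =
Hamming distance = 4


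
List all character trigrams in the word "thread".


Word: "thread" (length 6)
Number of trigrams = 6 - 3 + 1 = 4
  Position 0: "thr"
  Position 1: "hre"
  Position 2: "rea"
  Position 3: "ead"
Trigrams = "thr", "hre", "rea", "ead"


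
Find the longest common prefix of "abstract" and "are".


Word 1: "abstract"
Word 2: "are"
Comparing from start:
  Pos 0: 'a' == 'a'
  Pos 1: 'b' != 'r' (stop)
LCP = "a" (length 1)


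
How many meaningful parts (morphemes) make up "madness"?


Word: "madness"
Morphemes: mad | -ness
Each morpheme carries meaning
= 2 morphemes


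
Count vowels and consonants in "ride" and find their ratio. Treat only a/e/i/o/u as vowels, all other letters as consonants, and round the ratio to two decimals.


Word: "ride"
Vowels (a,e,i,o,u): 2
Consonants: 2
Ratio = 2/2
= 1.00


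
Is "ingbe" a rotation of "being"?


Word: "being", Candidate: "ingbe"
Method: check if candidate is substring of word+word
"beingbeing" contains "ingbe"? Yes
Is rotation = Yes


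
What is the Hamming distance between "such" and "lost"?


Comparing character by character (same length = 4):
  Pos 0: 's' vs 'l' !=
  Pos 1: 'u' vs 'o' !=
  Pos 2: 'c' vs 's' !=
  Pos 3: 'h' vs 't' !=
Hamming distance = 4


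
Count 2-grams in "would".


Word: "would" (length 5)
Number of 2-grams = length - 2 + 1 = 5 - 2 + 1
= 4


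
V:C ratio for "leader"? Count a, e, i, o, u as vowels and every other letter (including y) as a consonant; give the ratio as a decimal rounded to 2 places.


Word: "leader"
Vowels (a,e,i,o,u): 3
Consonants: 3
Ratio = 3/3
= 1.00


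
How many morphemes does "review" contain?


Word: "review"
Morphemes: re- / view
Each morpheme carries meaning
= 2 morphemes


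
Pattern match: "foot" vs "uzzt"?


Pattern of "foot": [0, 1, 1, 2]
Pattern of "uzzt": [0, 1, 1, 2]
Patterns match
Same pattern = Yes


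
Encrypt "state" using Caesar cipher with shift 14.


Word: "state"
Shift: 14
Each letter → (letter + shift) mod 26:
  's' (18) + 14 = 6 → 'g'
  't' (19) + 14 = 7 → 'h'
  'a' (0) + 14 = 14 → 'o'
  't' (19) + 14 = 7 → 'h'
  'e' (4) + 14 = 18 → 's'
Result = "ghohs"


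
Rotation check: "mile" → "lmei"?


Word: "mile", Candidate: "lmei"
Method: check if candidate is substring of word+word
"milemile" contains "lmei"? No
Is rotation = No


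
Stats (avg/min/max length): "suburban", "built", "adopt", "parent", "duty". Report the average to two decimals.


Lengths: "suburban"=8, "built"=5, "adopt"=5, "parent"=6, "duty"=4
Sum = 28, Count = 5
Average = 28/5 = 5.60
= avg=5.60, min=4, max=8


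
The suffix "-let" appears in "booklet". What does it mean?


Suffix: -let
Example: booklet (book + -let)
Meaning = small


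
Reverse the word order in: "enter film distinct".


Original: "enter film distinct"
Words (1..n): enter | film | distinct
Reversed (n..1): distinct | film | enter
Result = "distinct film enter"


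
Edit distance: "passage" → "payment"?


Word 1: "passage" (length 7)
Word 2: "payment" (length 7)
One optimal edit sequence (insert/delete/substitute each cost 1):
  1. keep 'p'
  2. keep 'a'
  3. substitute 's' -> 'y'  (+1)
  4. substitute 's' -> 'm'  (+1)
  5. substitute 'a' -> 'e'  (+1)
  6. substitute 'g' -> 'n'  (+1)
  7. substitute 'e' -> 't'  (+1)
Total edit operations: 5
Edit distance = 5


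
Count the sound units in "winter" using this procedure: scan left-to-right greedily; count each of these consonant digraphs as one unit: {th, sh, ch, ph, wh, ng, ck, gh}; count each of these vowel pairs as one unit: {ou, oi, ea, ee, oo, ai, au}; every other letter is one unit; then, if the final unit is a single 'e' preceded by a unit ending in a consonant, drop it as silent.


Word: "winter" (6 letters)
Left-to-right scan:
  [1] 'w' (letter)
  [2] 'i' (letter)
  [3] 'n' (letter)
  [4] 't' (letter)
  [5] 'e' (letter)
  [6] 'r' (letter)
Units from scan: 6
Sound units = 6 units


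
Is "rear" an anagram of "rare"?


Word 1: "rare" → sorted: aerr
Word 2: "rear" → sorted: aerr
Same letters? aerr == aerr
Anagram = Yes


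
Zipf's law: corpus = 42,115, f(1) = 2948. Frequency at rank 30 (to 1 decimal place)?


Zipf's law: f(r) = f(1) / r
f(1) = 2948
f(30) = 2948 / 30
= 98.3 occurrences


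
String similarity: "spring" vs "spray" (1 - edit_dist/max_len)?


Word 1: "spring" (length 6)
Word 2: "spray" (length 5)
One optimal edit sequence:
  1. keep 's'
  2. keep 'p'
  3. keep 'r'
  4. delete 'i'  (+1)
  5. substitute 'n' -> 'a'  (+1)
  6. substitute 'g' -> 'y'  (+1)
Edit distance = 3
Max length = max(6, 5) = 6
Similarity = 1 - 3/6
= 0.5000


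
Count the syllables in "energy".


Word: "energy"
Syllable breakdown: en / er / gy
Counting: 3 parts
= 3 syllables


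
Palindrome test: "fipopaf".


Word: "fipopaf"
Reversed: "fapopif"
Forward == Backward? fipopaf != fapopif
Palindrome = No


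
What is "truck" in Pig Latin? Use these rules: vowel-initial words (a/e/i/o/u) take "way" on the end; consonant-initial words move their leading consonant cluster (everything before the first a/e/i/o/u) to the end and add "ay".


Word: "truck"
Starts with consonant(s) → move to end, add 'ay'
Consonant cluster: "tr"
Pig Latin = "ucktray"


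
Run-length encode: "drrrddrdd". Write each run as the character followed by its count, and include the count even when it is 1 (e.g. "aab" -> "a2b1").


String: "drrrddrdd"
Scanning for consecutive runs:
  'd' x 1
  'r' x 3
  'd' x 2
  'r' x 1
  'd' x 2
RLE = "d1r3d2r1d2"


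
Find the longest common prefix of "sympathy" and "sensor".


Word 1: "sympathy"
Word 2: "sensor"
Comparing from start:
  Pos 0: 's' == 's'
  Pos 1: 'y' != 'e' (stop)
LCP = "s" (length 1)


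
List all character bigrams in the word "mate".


Word: "mate" (length 4)
Number of bigrams = 4 - 2 + 1 = 3
  Position 0: "ma"
  Position 1: "at"
  Position 2: "te"
Bigrams = "ma", "at", "te"


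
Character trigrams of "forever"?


Word: "forever" (length 7)
Number of trigrams = 7 - 3 + 1 = 5
  Position 0: "for"
  Position 1: "ore"
  Position 2: "rev"
  Position 3: "eve"
  Position 4: "ver"
Trigrams = "for", "ore", "rev", "eve", "ver"


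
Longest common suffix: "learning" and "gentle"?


Word 1: "learning"
Word 2: "gentle"
Comparing from end:
  Pos -1: 'g' != 'e' (stop)
LCS = "" (length 0)


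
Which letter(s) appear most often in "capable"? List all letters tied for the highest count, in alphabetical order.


Word: "capable"
Letter counts:
  'a': 2
  'b': 1
  'c': 1
  'e': 1
  'l': 1
  'p': 1
Maximum count = 2
Most frequent = 'a' (2 times each)


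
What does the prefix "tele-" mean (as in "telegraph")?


Prefix: tele-
As in: telegraph -> tele- + graph
Meaning = distant


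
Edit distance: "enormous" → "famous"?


Word 1: "enormous" (length 8)
Word 2: "famous" (length 6)
One optimal edit sequence (insert/delete/substitute each cost 1):
  1. delete 'e'  (+1)
  2. delete 'n'  (+1)
  3. substitute 'o' -> 'f'  (+1)
  4. substitute 'r' -> 'a'  (+1)
  5. keep 'm'
  6. keep 'o'
  7. keep 'u'
  8. keep 's'
Total edit operations: 4
Edit distance = 4


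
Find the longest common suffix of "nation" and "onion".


Word 1: "nation"
Word 2: "onion"
Comparing from end:
  Pos -1: 'n' == 'n'
  Pos -2: 'o' == 'o'
  Pos -3: 'i' == 'i'
  Pos -4: 't' != 'n' (stop)
LCS = "ion" (length 3)


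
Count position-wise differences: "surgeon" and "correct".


Comparing character by character (same length = 7):
  Pos 0: 's' vs 'c' !=
  Pos 1: 'u' vs 'o' !=
  Pos 2: 'r' vs 'r' =
  Pos 3: 'g' vs 'r' !=
  Pos 4: 'e' vs 'e' =
  Pos 5: 'o' vs 'c' !=
  Pos 6: 'n' vs 't' !=
Hamming distance = 5


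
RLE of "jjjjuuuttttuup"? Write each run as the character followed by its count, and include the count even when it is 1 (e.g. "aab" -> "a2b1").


String: "jjjjuuuttttuup"
Scanning for consecutive runs:
  'j' x 4
  'u' x 3
  't' x 4
  'u' x 2
  'p' x 1
RLE = "j4u3t4u2p1"


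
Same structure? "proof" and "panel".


Pattern of "proof": [0, 1, 2, 2, 3]
Pattern of "panel": [0, 1, 2, 3, 4]
Patterns do not match
Same pattern = No


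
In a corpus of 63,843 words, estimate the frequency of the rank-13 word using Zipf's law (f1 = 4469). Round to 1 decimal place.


Zipf's law: f(r) = f(1) / r
f(1) = 4469
f(13) = 4469 / 13
= 343.8 occurrences
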